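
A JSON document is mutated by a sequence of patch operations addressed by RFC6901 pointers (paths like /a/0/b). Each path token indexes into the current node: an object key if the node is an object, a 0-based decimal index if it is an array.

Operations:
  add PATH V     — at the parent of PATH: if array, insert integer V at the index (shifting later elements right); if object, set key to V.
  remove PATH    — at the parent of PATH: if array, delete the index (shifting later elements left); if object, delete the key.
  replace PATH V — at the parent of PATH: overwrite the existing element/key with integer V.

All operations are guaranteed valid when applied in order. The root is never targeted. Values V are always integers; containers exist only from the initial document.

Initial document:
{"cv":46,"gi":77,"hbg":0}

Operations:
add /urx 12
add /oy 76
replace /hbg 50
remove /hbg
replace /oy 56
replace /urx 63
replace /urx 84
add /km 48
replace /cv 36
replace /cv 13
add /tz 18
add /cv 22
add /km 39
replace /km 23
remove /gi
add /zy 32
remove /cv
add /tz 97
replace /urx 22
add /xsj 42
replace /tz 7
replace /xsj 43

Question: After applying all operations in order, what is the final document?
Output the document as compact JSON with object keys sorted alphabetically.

After op 1 (add /urx 12): {"cv":46,"gi":77,"hbg":0,"urx":12}
After op 2 (add /oy 76): {"cv":46,"gi":77,"hbg":0,"oy":76,"urx":12}
After op 3 (replace /hbg 50): {"cv":46,"gi":77,"hbg":50,"oy":76,"urx":12}
After op 4 (remove /hbg): {"cv":46,"gi":77,"oy":76,"urx":12}
After op 5 (replace /oy 56): {"cv":46,"gi":77,"oy":56,"urx":12}
After op 6 (replace /urx 63): {"cv":46,"gi":77,"oy":56,"urx":63}
After op 7 (replace /urx 84): {"cv":46,"gi":77,"oy":56,"urx":84}
After op 8 (add /km 48): {"cv":46,"gi":77,"km":48,"oy":56,"urx":84}
After op 9 (replace /cv 36): {"cv":36,"gi":77,"km":48,"oy":56,"urx":84}
After op 10 (replace /cv 13): {"cv":13,"gi":77,"km":48,"oy":56,"urx":84}
After op 11 (add /tz 18): {"cv":13,"gi":77,"km":48,"oy":56,"tz":18,"urx":84}
After op 12 (add /cv 22): {"cv":22,"gi":77,"km":48,"oy":56,"tz":18,"urx":84}
After op 13 (add /km 39): {"cv":22,"gi":77,"km":39,"oy":56,"tz":18,"urx":84}
After op 14 (replace /km 23): {"cv":22,"gi":77,"km":23,"oy":56,"tz":18,"urx":84}
After op 15 (remove /gi): {"cv":22,"km":23,"oy":56,"tz":18,"urx":84}
After op 16 (add /zy 32): {"cv":22,"km":23,"oy":56,"tz":18,"urx":84,"zy":32}
After op 17 (remove /cv): {"km":23,"oy":56,"tz":18,"urx":84,"zy":32}
After op 18 (add /tz 97): {"km":23,"oy":56,"tz":97,"urx":84,"zy":32}
After op 19 (replace /urx 22): {"km":23,"oy":56,"tz":97,"urx":22,"zy":32}
After op 20 (add /xsj 42): {"km":23,"oy":56,"tz":97,"urx":22,"xsj":42,"zy":32}
After op 21 (replace /tz 7): {"km":23,"oy":56,"tz":7,"urx":22,"xsj":42,"zy":32}
After op 22 (replace /xsj 43): {"km":23,"oy":56,"tz":7,"urx":22,"xsj":43,"zy":32}

Answer: {"km":23,"oy":56,"tz":7,"urx":22,"xsj":43,"zy":32}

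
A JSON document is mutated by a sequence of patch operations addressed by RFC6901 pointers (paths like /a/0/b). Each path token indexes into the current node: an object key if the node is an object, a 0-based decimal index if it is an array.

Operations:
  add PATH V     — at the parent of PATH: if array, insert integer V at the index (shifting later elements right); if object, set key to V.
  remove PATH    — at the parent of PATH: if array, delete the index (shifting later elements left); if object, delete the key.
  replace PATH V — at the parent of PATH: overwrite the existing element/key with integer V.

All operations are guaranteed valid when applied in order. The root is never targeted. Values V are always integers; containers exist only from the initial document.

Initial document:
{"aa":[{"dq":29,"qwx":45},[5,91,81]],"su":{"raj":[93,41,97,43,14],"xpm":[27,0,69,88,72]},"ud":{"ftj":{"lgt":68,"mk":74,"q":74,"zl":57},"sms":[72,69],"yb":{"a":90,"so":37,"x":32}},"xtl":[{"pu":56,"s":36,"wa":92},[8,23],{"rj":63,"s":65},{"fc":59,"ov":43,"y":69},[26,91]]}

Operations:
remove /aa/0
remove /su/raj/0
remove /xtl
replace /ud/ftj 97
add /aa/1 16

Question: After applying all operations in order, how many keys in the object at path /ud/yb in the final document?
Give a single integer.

After op 1 (remove /aa/0): {"aa":[[5,91,81]],"su":{"raj":[93,41,97,43,14],"xpm":[27,0,69,88,72]},"ud":{"ftj":{"lgt":68,"mk":74,"q":74,"zl":57},"sms":[72,69],"yb":{"a":90,"so":37,"x":32}},"xtl":[{"pu":56,"s":36,"wa":92},[8,23],{"rj":63,"s":65},{"fc":59,"ov":43,"y":69},[26,91]]}
After op 2 (remove /su/raj/0): {"aa":[[5,91,81]],"su":{"raj":[41,97,43,14],"xpm":[27,0,69,88,72]},"ud":{"ftj":{"lgt":68,"mk":74,"q":74,"zl":57},"sms":[72,69],"yb":{"a":90,"so":37,"x":32}},"xtl":[{"pu":56,"s":36,"wa":92},[8,23],{"rj":63,"s":65},{"fc":59,"ov":43,"y":69},[26,91]]}
After op 3 (remove /xtl): {"aa":[[5,91,81]],"su":{"raj":[41,97,43,14],"xpm":[27,0,69,88,72]},"ud":{"ftj":{"lgt":68,"mk":74,"q":74,"zl":57},"sms":[72,69],"yb":{"a":90,"so":37,"x":32}}}
After op 4 (replace /ud/ftj 97): {"aa":[[5,91,81]],"su":{"raj":[41,97,43,14],"xpm":[27,0,69,88,72]},"ud":{"ftj":97,"sms":[72,69],"yb":{"a":90,"so":37,"x":32}}}
After op 5 (add /aa/1 16): {"aa":[[5,91,81],16],"su":{"raj":[41,97,43,14],"xpm":[27,0,69,88,72]},"ud":{"ftj":97,"sms":[72,69],"yb":{"a":90,"so":37,"x":32}}}
Size at path /ud/yb: 3

Answer: 3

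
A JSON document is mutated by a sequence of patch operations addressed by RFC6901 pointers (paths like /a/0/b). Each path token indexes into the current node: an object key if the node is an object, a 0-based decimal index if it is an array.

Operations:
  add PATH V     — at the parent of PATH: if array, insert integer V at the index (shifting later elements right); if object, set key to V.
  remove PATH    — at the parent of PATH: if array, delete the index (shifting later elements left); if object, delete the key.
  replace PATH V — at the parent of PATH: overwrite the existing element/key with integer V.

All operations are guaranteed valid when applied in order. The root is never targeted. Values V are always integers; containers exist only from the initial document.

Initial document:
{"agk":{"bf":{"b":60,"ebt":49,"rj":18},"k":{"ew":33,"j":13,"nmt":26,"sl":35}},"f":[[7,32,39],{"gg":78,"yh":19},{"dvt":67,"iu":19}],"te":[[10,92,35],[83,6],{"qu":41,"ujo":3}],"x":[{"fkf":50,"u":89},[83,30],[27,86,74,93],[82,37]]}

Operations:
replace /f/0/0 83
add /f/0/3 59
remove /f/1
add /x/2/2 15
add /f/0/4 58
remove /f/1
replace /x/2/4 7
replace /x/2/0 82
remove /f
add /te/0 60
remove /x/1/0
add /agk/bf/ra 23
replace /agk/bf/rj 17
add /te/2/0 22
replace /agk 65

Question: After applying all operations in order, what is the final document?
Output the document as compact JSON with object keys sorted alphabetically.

After op 1 (replace /f/0/0 83): {"agk":{"bf":{"b":60,"ebt":49,"rj":18},"k":{"ew":33,"j":13,"nmt":26,"sl":35}},"f":[[83,32,39],{"gg":78,"yh":19},{"dvt":67,"iu":19}],"te":[[10,92,35],[83,6],{"qu":41,"ujo":3}],"x":[{"fkf":50,"u":89},[83,30],[27,86,74,93],[82,37]]}
After op 2 (add /f/0/3 59): {"agk":{"bf":{"b":60,"ebt":49,"rj":18},"k":{"ew":33,"j":13,"nmt":26,"sl":35}},"f":[[83,32,39,59],{"gg":78,"yh":19},{"dvt":67,"iu":19}],"te":[[10,92,35],[83,6],{"qu":41,"ujo":3}],"x":[{"fkf":50,"u":89},[83,30],[27,86,74,93],[82,37]]}
After op 3 (remove /f/1): {"agk":{"bf":{"b":60,"ebt":49,"rj":18},"k":{"ew":33,"j":13,"nmt":26,"sl":35}},"f":[[83,32,39,59],{"dvt":67,"iu":19}],"te":[[10,92,35],[83,6],{"qu":41,"ujo":3}],"x":[{"fkf":50,"u":89},[83,30],[27,86,74,93],[82,37]]}
After op 4 (add /x/2/2 15): {"agk":{"bf":{"b":60,"ebt":49,"rj":18},"k":{"ew":33,"j":13,"nmt":26,"sl":35}},"f":[[83,32,39,59],{"dvt":67,"iu":19}],"te":[[10,92,35],[83,6],{"qu":41,"ujo":3}],"x":[{"fkf":50,"u":89},[83,30],[27,86,15,74,93],[82,37]]}
After op 5 (add /f/0/4 58): {"agk":{"bf":{"b":60,"ebt":49,"rj":18},"k":{"ew":33,"j":13,"nmt":26,"sl":35}},"f":[[83,32,39,59,58],{"dvt":67,"iu":19}],"te":[[10,92,35],[83,6],{"qu":41,"ujo":3}],"x":[{"fkf":50,"u":89},[83,30],[27,86,15,74,93],[82,37]]}
After op 6 (remove /f/1): {"agk":{"bf":{"b":60,"ebt":49,"rj":18},"k":{"ew":33,"j":13,"nmt":26,"sl":35}},"f":[[83,32,39,59,58]],"te":[[10,92,35],[83,6],{"qu":41,"ujo":3}],"x":[{"fkf":50,"u":89},[83,30],[27,86,15,74,93],[82,37]]}
After op 7 (replace /x/2/4 7): {"agk":{"bf":{"b":60,"ebt":49,"rj":18},"k":{"ew":33,"j":13,"nmt":26,"sl":35}},"f":[[83,32,39,59,58]],"te":[[10,92,35],[83,6],{"qu":41,"ujo":3}],"x":[{"fkf":50,"u":89},[83,30],[27,86,15,74,7],[82,37]]}
After op 8 (replace /x/2/0 82): {"agk":{"bf":{"b":60,"ebt":49,"rj":18},"k":{"ew":33,"j":13,"nmt":26,"sl":35}},"f":[[83,32,39,59,58]],"te":[[10,92,35],[83,6],{"qu":41,"ujo":3}],"x":[{"fkf":50,"u":89},[83,30],[82,86,15,74,7],[82,37]]}
After op 9 (remove /f): {"agk":{"bf":{"b":60,"ebt":49,"rj":18},"k":{"ew":33,"j":13,"nmt":26,"sl":35}},"te":[[10,92,35],[83,6],{"qu":41,"ujo":3}],"x":[{"fkf":50,"u":89},[83,30],[82,86,15,74,7],[82,37]]}
After op 10 (add /te/0 60): {"agk":{"bf":{"b":60,"ebt":49,"rj":18},"k":{"ew":33,"j":13,"nmt":26,"sl":35}},"te":[60,[10,92,35],[83,6],{"qu":41,"ujo":3}],"x":[{"fkf":50,"u":89},[83,30],[82,86,15,74,7],[82,37]]}
After op 11 (remove /x/1/0): {"agk":{"bf":{"b":60,"ebt":49,"rj":18},"k":{"ew":33,"j":13,"nmt":26,"sl":35}},"te":[60,[10,92,35],[83,6],{"qu":41,"ujo":3}],"x":[{"fkf":50,"u":89},[30],[82,86,15,74,7],[82,37]]}
After op 12 (add /agk/bf/ra 23): {"agk":{"bf":{"b":60,"ebt":49,"ra":23,"rj":18},"k":{"ew":33,"j":13,"nmt":26,"sl":35}},"te":[60,[10,92,35],[83,6],{"qu":41,"ujo":3}],"x":[{"fkf":50,"u":89},[30],[82,86,15,74,7],[82,37]]}
After op 13 (replace /agk/bf/rj 17): {"agk":{"bf":{"b":60,"ebt":49,"ra":23,"rj":17},"k":{"ew":33,"j":13,"nmt":26,"sl":35}},"te":[60,[10,92,35],[83,6],{"qu":41,"ujo":3}],"x":[{"fkf":50,"u":89},[30],[82,86,15,74,7],[82,37]]}
After op 14 (add /te/2/0 22): {"agk":{"bf":{"b":60,"ebt":49,"ra":23,"rj":17},"k":{"ew":33,"j":13,"nmt":26,"sl":35}},"te":[60,[10,92,35],[22,83,6],{"qu":41,"ujo":3}],"x":[{"fkf":50,"u":89},[30],[82,86,15,74,7],[82,37]]}
After op 15 (replace /agk 65): {"agk":65,"te":[60,[10,92,35],[22,83,6],{"qu":41,"ujo":3}],"x":[{"fkf":50,"u":89},[30],[82,86,15,74,7],[82,37]]}

Answer: {"agk":65,"te":[60,[10,92,35],[22,83,6],{"qu":41,"ujo":3}],"x":[{"fkf":50,"u":89},[30],[82,86,15,74,7],[82,37]]}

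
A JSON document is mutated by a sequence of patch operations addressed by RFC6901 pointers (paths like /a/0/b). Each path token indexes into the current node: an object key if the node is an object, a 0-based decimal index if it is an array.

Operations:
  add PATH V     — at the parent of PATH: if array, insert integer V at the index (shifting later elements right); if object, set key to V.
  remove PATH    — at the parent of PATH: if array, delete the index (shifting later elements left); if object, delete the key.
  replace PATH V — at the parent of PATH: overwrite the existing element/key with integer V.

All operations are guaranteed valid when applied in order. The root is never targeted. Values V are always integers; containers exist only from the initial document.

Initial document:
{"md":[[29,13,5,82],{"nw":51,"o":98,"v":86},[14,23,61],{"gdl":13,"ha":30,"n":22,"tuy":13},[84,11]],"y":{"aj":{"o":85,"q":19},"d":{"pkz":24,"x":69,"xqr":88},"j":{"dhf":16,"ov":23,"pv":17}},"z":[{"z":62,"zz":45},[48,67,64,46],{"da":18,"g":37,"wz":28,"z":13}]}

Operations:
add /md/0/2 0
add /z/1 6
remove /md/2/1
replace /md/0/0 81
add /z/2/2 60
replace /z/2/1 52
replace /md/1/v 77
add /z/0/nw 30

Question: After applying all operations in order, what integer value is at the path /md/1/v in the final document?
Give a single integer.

After op 1 (add /md/0/2 0): {"md":[[29,13,0,5,82],{"nw":51,"o":98,"v":86},[14,23,61],{"gdl":13,"ha":30,"n":22,"tuy":13},[84,11]],"y":{"aj":{"o":85,"q":19},"d":{"pkz":24,"x":69,"xqr":88},"j":{"dhf":16,"ov":23,"pv":17}},"z":[{"z":62,"zz":45},[48,67,64,46],{"da":18,"g":37,"wz":28,"z":13}]}
After op 2 (add /z/1 6): {"md":[[29,13,0,5,82],{"nw":51,"o":98,"v":86},[14,23,61],{"gdl":13,"ha":30,"n":22,"tuy":13},[84,11]],"y":{"aj":{"o":85,"q":19},"d":{"pkz":24,"x":69,"xqr":88},"j":{"dhf":16,"ov":23,"pv":17}},"z":[{"z":62,"zz":45},6,[48,67,64,46],{"da":18,"g":37,"wz":28,"z":13}]}
After op 3 (remove /md/2/1): {"md":[[29,13,0,5,82],{"nw":51,"o":98,"v":86},[14,61],{"gdl":13,"ha":30,"n":22,"tuy":13},[84,11]],"y":{"aj":{"o":85,"q":19},"d":{"pkz":24,"x":69,"xqr":88},"j":{"dhf":16,"ov":23,"pv":17}},"z":[{"z":62,"zz":45},6,[48,67,64,46],{"da":18,"g":37,"wz":28,"z":13}]}
After op 4 (replace /md/0/0 81): {"md":[[81,13,0,5,82],{"nw":51,"o":98,"v":86},[14,61],{"gdl":13,"ha":30,"n":22,"tuy":13},[84,11]],"y":{"aj":{"o":85,"q":19},"d":{"pkz":24,"x":69,"xqr":88},"j":{"dhf":16,"ov":23,"pv":17}},"z":[{"z":62,"zz":45},6,[48,67,64,46],{"da":18,"g":37,"wz":28,"z":13}]}
After op 5 (add /z/2/2 60): {"md":[[81,13,0,5,82],{"nw":51,"o":98,"v":86},[14,61],{"gdl":13,"ha":30,"n":22,"tuy":13},[84,11]],"y":{"aj":{"o":85,"q":19},"d":{"pkz":24,"x":69,"xqr":88},"j":{"dhf":16,"ov":23,"pv":17}},"z":[{"z":62,"zz":45},6,[48,67,60,64,46],{"da":18,"g":37,"wz":28,"z":13}]}
After op 6 (replace /z/2/1 52): {"md":[[81,13,0,5,82],{"nw":51,"o":98,"v":86},[14,61],{"gdl":13,"ha":30,"n":22,"tuy":13},[84,11]],"y":{"aj":{"o":85,"q":19},"d":{"pkz":24,"x":69,"xqr":88},"j":{"dhf":16,"ov":23,"pv":17}},"z":[{"z":62,"zz":45},6,[48,52,60,64,46],{"da":18,"g":37,"wz":28,"z":13}]}
After op 7 (replace /md/1/v 77): {"md":[[81,13,0,5,82],{"nw":51,"o":98,"v":77},[14,61],{"gdl":13,"ha":30,"n":22,"tuy":13},[84,11]],"y":{"aj":{"o":85,"q":19},"d":{"pkz":24,"x":69,"xqr":88},"j":{"dhf":16,"ov":23,"pv":17}},"z":[{"z":62,"zz":45},6,[48,52,60,64,46],{"da":18,"g":37,"wz":28,"z":13}]}
After op 8 (add /z/0/nw 30): {"md":[[81,13,0,5,82],{"nw":51,"o":98,"v":77},[14,61],{"gdl":13,"ha":30,"n":22,"tuy":13},[84,11]],"y":{"aj":{"o":85,"q":19},"d":{"pkz":24,"x":69,"xqr":88},"j":{"dhf":16,"ov":23,"pv":17}},"z":[{"nw":30,"z":62,"zz":45},6,[48,52,60,64,46],{"da":18,"g":37,"wz":28,"z":13}]}
Value at /md/1/v: 77

Answer: 77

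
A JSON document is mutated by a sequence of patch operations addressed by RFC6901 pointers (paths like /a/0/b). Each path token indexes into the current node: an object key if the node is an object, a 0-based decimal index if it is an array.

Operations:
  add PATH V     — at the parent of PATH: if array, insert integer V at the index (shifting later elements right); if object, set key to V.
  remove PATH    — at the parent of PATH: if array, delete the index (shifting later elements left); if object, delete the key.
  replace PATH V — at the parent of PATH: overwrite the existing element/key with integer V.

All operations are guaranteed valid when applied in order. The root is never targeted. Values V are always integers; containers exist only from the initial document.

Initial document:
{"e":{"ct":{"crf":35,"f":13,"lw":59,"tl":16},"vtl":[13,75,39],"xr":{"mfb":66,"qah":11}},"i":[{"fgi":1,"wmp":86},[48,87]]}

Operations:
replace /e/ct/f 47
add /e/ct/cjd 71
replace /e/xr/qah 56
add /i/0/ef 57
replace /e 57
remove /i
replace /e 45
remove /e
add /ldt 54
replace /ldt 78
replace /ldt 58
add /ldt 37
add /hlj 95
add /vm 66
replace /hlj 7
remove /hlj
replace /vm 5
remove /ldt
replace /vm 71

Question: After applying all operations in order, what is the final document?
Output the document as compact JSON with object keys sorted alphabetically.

Answer: {"vm":71}

Derivation:
After op 1 (replace /e/ct/f 47): {"e":{"ct":{"crf":35,"f":47,"lw":59,"tl":16},"vtl":[13,75,39],"xr":{"mfb":66,"qah":11}},"i":[{"fgi":1,"wmp":86},[48,87]]}
After op 2 (add /e/ct/cjd 71): {"e":{"ct":{"cjd":71,"crf":35,"f":47,"lw":59,"tl":16},"vtl":[13,75,39],"xr":{"mfb":66,"qah":11}},"i":[{"fgi":1,"wmp":86},[48,87]]}
After op 3 (replace /e/xr/qah 56): {"e":{"ct":{"cjd":71,"crf":35,"f":47,"lw":59,"tl":16},"vtl":[13,75,39],"xr":{"mfb":66,"qah":56}},"i":[{"fgi":1,"wmp":86},[48,87]]}
After op 4 (add /i/0/ef 57): {"e":{"ct":{"cjd":71,"crf":35,"f":47,"lw":59,"tl":16},"vtl":[13,75,39],"xr":{"mfb":66,"qah":56}},"i":[{"ef":57,"fgi":1,"wmp":86},[48,87]]}
After op 5 (replace /e 57): {"e":57,"i":[{"ef":57,"fgi":1,"wmp":86},[48,87]]}
After op 6 (remove /i): {"e":57}
After op 7 (replace /e 45): {"e":45}
After op 8 (remove /e): {}
After op 9 (add /ldt 54): {"ldt":54}
After op 10 (replace /ldt 78): {"ldt":78}
After op 11 (replace /ldt 58): {"ldt":58}
After op 12 (add /ldt 37): {"ldt":37}
After op 13 (add /hlj 95): {"hlj":95,"ldt":37}
After op 14 (add /vm 66): {"hlj":95,"ldt":37,"vm":66}
After op 15 (replace /hlj 7): {"hlj":7,"ldt":37,"vm":66}
After op 16 (remove /hlj): {"ldt":37,"vm":66}
After op 17 (replace /vm 5): {"ldt":37,"vm":5}
After op 18 (remove /ldt): {"vm":5}
After op 19 (replace /vm 71): {"vm":71}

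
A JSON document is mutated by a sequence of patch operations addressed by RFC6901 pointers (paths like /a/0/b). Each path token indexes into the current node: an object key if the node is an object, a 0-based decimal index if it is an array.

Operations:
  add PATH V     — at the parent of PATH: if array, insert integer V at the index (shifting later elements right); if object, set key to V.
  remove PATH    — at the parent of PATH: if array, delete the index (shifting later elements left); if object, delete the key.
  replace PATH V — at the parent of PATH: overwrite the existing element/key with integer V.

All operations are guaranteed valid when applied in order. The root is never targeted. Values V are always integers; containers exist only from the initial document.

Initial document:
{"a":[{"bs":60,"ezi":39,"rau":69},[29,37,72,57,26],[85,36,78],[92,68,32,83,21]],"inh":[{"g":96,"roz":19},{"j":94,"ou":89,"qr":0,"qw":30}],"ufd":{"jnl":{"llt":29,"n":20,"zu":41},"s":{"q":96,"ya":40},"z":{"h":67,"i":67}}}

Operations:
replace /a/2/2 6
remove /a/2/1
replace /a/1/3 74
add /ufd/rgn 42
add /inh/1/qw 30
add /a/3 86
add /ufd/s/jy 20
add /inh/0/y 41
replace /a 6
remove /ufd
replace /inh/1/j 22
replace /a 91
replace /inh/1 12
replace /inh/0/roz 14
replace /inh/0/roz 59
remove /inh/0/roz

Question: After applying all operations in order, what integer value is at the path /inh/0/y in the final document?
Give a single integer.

After op 1 (replace /a/2/2 6): {"a":[{"bs":60,"ezi":39,"rau":69},[29,37,72,57,26],[85,36,6],[92,68,32,83,21]],"inh":[{"g":96,"roz":19},{"j":94,"ou":89,"qr":0,"qw":30}],"ufd":{"jnl":{"llt":29,"n":20,"zu":41},"s":{"q":96,"ya":40},"z":{"h":67,"i":67}}}
After op 2 (remove /a/2/1): {"a":[{"bs":60,"ezi":39,"rau":69},[29,37,72,57,26],[85,6],[92,68,32,83,21]],"inh":[{"g":96,"roz":19},{"j":94,"ou":89,"qr":0,"qw":30}],"ufd":{"jnl":{"llt":29,"n":20,"zu":41},"s":{"q":96,"ya":40},"z":{"h":67,"i":67}}}
After op 3 (replace /a/1/3 74): {"a":[{"bs":60,"ezi":39,"rau":69},[29,37,72,74,26],[85,6],[92,68,32,83,21]],"inh":[{"g":96,"roz":19},{"j":94,"ou":89,"qr":0,"qw":30}],"ufd":{"jnl":{"llt":29,"n":20,"zu":41},"s":{"q":96,"ya":40},"z":{"h":67,"i":67}}}
After op 4 (add /ufd/rgn 42): {"a":[{"bs":60,"ezi":39,"rau":69},[29,37,72,74,26],[85,6],[92,68,32,83,21]],"inh":[{"g":96,"roz":19},{"j":94,"ou":89,"qr":0,"qw":30}],"ufd":{"jnl":{"llt":29,"n":20,"zu":41},"rgn":42,"s":{"q":96,"ya":40},"z":{"h":67,"i":67}}}
After op 5 (add /inh/1/qw 30): {"a":[{"bs":60,"ezi":39,"rau":69},[29,37,72,74,26],[85,6],[92,68,32,83,21]],"inh":[{"g":96,"roz":19},{"j":94,"ou":89,"qr":0,"qw":30}],"ufd":{"jnl":{"llt":29,"n":20,"zu":41},"rgn":42,"s":{"q":96,"ya":40},"z":{"h":67,"i":67}}}
After op 6 (add /a/3 86): {"a":[{"bs":60,"ezi":39,"rau":69},[29,37,72,74,26],[85,6],86,[92,68,32,83,21]],"inh":[{"g":96,"roz":19},{"j":94,"ou":89,"qr":0,"qw":30}],"ufd":{"jnl":{"llt":29,"n":20,"zu":41},"rgn":42,"s":{"q":96,"ya":40},"z":{"h":67,"i":67}}}
After op 7 (add /ufd/s/jy 20): {"a":[{"bs":60,"ezi":39,"rau":69},[29,37,72,74,26],[85,6],86,[92,68,32,83,21]],"inh":[{"g":96,"roz":19},{"j":94,"ou":89,"qr":0,"qw":30}],"ufd":{"jnl":{"llt":29,"n":20,"zu":41},"rgn":42,"s":{"jy":20,"q":96,"ya":40},"z":{"h":67,"i":67}}}
After op 8 (add /inh/0/y 41): {"a":[{"bs":60,"ezi":39,"rau":69},[29,37,72,74,26],[85,6],86,[92,68,32,83,21]],"inh":[{"g":96,"roz":19,"y":41},{"j":94,"ou":89,"qr":0,"qw":30}],"ufd":{"jnl":{"llt":29,"n":20,"zu":41},"rgn":42,"s":{"jy":20,"q":96,"ya":40},"z":{"h":67,"i":67}}}
After op 9 (replace /a 6): {"a":6,"inh":[{"g":96,"roz":19,"y":41},{"j":94,"ou":89,"qr":0,"qw":30}],"ufd":{"jnl":{"llt":29,"n":20,"zu":41},"rgn":42,"s":{"jy":20,"q":96,"ya":40},"z":{"h":67,"i":67}}}
After op 10 (remove /ufd): {"a":6,"inh":[{"g":96,"roz":19,"y":41},{"j":94,"ou":89,"qr":0,"qw":30}]}
After op 11 (replace /inh/1/j 22): {"a":6,"inh":[{"g":96,"roz":19,"y":41},{"j":22,"ou":89,"qr":0,"qw":30}]}
After op 12 (replace /a 91): {"a":91,"inh":[{"g":96,"roz":19,"y":41},{"j":22,"ou":89,"qr":0,"qw":30}]}
After op 13 (replace /inh/1 12): {"a":91,"inh":[{"g":96,"roz":19,"y":41},12]}
After op 14 (replace /inh/0/roz 14): {"a":91,"inh":[{"g":96,"roz":14,"y":41},12]}
After op 15 (replace /inh/0/roz 59): {"a":91,"inh":[{"g":96,"roz":59,"y":41},12]}
After op 16 (remove /inh/0/roz): {"a":91,"inh":[{"g":96,"y":41},12]}
Value at /inh/0/y: 41

Answer: 41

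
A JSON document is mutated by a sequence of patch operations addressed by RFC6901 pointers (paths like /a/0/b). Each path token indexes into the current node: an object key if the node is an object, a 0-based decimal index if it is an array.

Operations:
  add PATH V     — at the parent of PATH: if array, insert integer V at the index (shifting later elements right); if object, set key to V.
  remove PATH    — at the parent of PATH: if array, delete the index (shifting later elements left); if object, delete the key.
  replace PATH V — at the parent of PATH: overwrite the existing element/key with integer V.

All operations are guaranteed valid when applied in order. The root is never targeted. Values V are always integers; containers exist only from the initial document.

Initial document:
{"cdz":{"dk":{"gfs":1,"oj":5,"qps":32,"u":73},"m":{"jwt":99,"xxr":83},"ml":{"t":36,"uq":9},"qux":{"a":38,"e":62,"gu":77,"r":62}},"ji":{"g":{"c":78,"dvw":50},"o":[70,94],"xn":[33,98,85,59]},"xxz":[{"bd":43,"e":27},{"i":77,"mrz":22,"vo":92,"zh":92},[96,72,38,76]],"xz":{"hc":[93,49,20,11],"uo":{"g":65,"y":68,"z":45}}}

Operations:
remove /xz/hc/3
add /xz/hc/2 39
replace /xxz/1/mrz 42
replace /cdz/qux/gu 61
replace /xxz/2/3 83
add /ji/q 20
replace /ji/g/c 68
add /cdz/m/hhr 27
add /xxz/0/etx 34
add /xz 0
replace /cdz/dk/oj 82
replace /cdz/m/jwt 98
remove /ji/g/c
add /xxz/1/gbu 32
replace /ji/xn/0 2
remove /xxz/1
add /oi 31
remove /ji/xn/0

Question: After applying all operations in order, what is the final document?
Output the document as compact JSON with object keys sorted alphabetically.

Answer: {"cdz":{"dk":{"gfs":1,"oj":82,"qps":32,"u":73},"m":{"hhr":27,"jwt":98,"xxr":83},"ml":{"t":36,"uq":9},"qux":{"a":38,"e":62,"gu":61,"r":62}},"ji":{"g":{"dvw":50},"o":[70,94],"q":20,"xn":[98,85,59]},"oi":31,"xxz":[{"bd":43,"e":27,"etx":34},[96,72,38,83]],"xz":0}

Derivation:
After op 1 (remove /xz/hc/3): {"cdz":{"dk":{"gfs":1,"oj":5,"qps":32,"u":73},"m":{"jwt":99,"xxr":83},"ml":{"t":36,"uq":9},"qux":{"a":38,"e":62,"gu":77,"r":62}},"ji":{"g":{"c":78,"dvw":50},"o":[70,94],"xn":[33,98,85,59]},"xxz":[{"bd":43,"e":27},{"i":77,"mrz":22,"vo":92,"zh":92},[96,72,38,76]],"xz":{"hc":[93,49,20],"uo":{"g":65,"y":68,"z":45}}}
After op 2 (add /xz/hc/2 39): {"cdz":{"dk":{"gfs":1,"oj":5,"qps":32,"u":73},"m":{"jwt":99,"xxr":83},"ml":{"t":36,"uq":9},"qux":{"a":38,"e":62,"gu":77,"r":62}},"ji":{"g":{"c":78,"dvw":50},"o":[70,94],"xn":[33,98,85,59]},"xxz":[{"bd":43,"e":27},{"i":77,"mrz":22,"vo":92,"zh":92},[96,72,38,76]],"xz":{"hc":[93,49,39,20],"uo":{"g":65,"y":68,"z":45}}}
After op 3 (replace /xxz/1/mrz 42): {"cdz":{"dk":{"gfs":1,"oj":5,"qps":32,"u":73},"m":{"jwt":99,"xxr":83},"ml":{"t":36,"uq":9},"qux":{"a":38,"e":62,"gu":77,"r":62}},"ji":{"g":{"c":78,"dvw":50},"o":[70,94],"xn":[33,98,85,59]},"xxz":[{"bd":43,"e":27},{"i":77,"mrz":42,"vo":92,"zh":92},[96,72,38,76]],"xz":{"hc":[93,49,39,20],"uo":{"g":65,"y":68,"z":45}}}
After op 4 (replace /cdz/qux/gu 61): {"cdz":{"dk":{"gfs":1,"oj":5,"qps":32,"u":73},"m":{"jwt":99,"xxr":83},"ml":{"t":36,"uq":9},"qux":{"a":38,"e":62,"gu":61,"r":62}},"ji":{"g":{"c":78,"dvw":50},"o":[70,94],"xn":[33,98,85,59]},"xxz":[{"bd":43,"e":27},{"i":77,"mrz":42,"vo":92,"zh":92},[96,72,38,76]],"xz":{"hc":[93,49,39,20],"uo":{"g":65,"y":68,"z":45}}}
After op 5 (replace /xxz/2/3 83): {"cdz":{"dk":{"gfs":1,"oj":5,"qps":32,"u":73},"m":{"jwt":99,"xxr":83},"ml":{"t":36,"uq":9},"qux":{"a":38,"e":62,"gu":61,"r":62}},"ji":{"g":{"c":78,"dvw":50},"o":[70,94],"xn":[33,98,85,59]},"xxz":[{"bd":43,"e":27},{"i":77,"mrz":42,"vo":92,"zh":92},[96,72,38,83]],"xz":{"hc":[93,49,39,20],"uo":{"g":65,"y":68,"z":45}}}
After op 6 (add /ji/q 20): {"cdz":{"dk":{"gfs":1,"oj":5,"qps":32,"u":73},"m":{"jwt":99,"xxr":83},"ml":{"t":36,"uq":9},"qux":{"a":38,"e":62,"gu":61,"r":62}},"ji":{"g":{"c":78,"dvw":50},"o":[70,94],"q":20,"xn":[33,98,85,59]},"xxz":[{"bd":43,"e":27},{"i":77,"mrz":42,"vo":92,"zh":92},[96,72,38,83]],"xz":{"hc":[93,49,39,20],"uo":{"g":65,"y":68,"z":45}}}
After op 7 (replace /ji/g/c 68): {"cdz":{"dk":{"gfs":1,"oj":5,"qps":32,"u":73},"m":{"jwt":99,"xxr":83},"ml":{"t":36,"uq":9},"qux":{"a":38,"e":62,"gu":61,"r":62}},"ji":{"g":{"c":68,"dvw":50},"o":[70,94],"q":20,"xn":[33,98,85,59]},"xxz":[{"bd":43,"e":27},{"i":77,"mrz":42,"vo":92,"zh":92},[96,72,38,83]],"xz":{"hc":[93,49,39,20],"uo":{"g":65,"y":68,"z":45}}}
After op 8 (add /cdz/m/hhr 27): {"cdz":{"dk":{"gfs":1,"oj":5,"qps":32,"u":73},"m":{"hhr":27,"jwt":99,"xxr":83},"ml":{"t":36,"uq":9},"qux":{"a":38,"e":62,"gu":61,"r":62}},"ji":{"g":{"c":68,"dvw":50},"o":[70,94],"q":20,"xn":[33,98,85,59]},"xxz":[{"bd":43,"e":27},{"i":77,"mrz":42,"vo":92,"zh":92},[96,72,38,83]],"xz":{"hc":[93,49,39,20],"uo":{"g":65,"y":68,"z":45}}}
After op 9 (add /xxz/0/etx 34): {"cdz":{"dk":{"gfs":1,"oj":5,"qps":32,"u":73},"m":{"hhr":27,"jwt":99,"xxr":83},"ml":{"t":36,"uq":9},"qux":{"a":38,"e":62,"gu":61,"r":62}},"ji":{"g":{"c":68,"dvw":50},"o":[70,94],"q":20,"xn":[33,98,85,59]},"xxz":[{"bd":43,"e":27,"etx":34},{"i":77,"mrz":42,"vo":92,"zh":92},[96,72,38,83]],"xz":{"hc":[93,49,39,20],"uo":{"g":65,"y":68,"z":45}}}
After op 10 (add /xz 0): {"cdz":{"dk":{"gfs":1,"oj":5,"qps":32,"u":73},"m":{"hhr":27,"jwt":99,"xxr":83},"ml":{"t":36,"uq":9},"qux":{"a":38,"e":62,"gu":61,"r":62}},"ji":{"g":{"c":68,"dvw":50},"o":[70,94],"q":20,"xn":[33,98,85,59]},"xxz":[{"bd":43,"e":27,"etx":34},{"i":77,"mrz":42,"vo":92,"zh":92},[96,72,38,83]],"xz":0}
After op 11 (replace /cdz/dk/oj 82): {"cdz":{"dk":{"gfs":1,"oj":82,"qps":32,"u":73},"m":{"hhr":27,"jwt":99,"xxr":83},"ml":{"t":36,"uq":9},"qux":{"a":38,"e":62,"gu":61,"r":62}},"ji":{"g":{"c":68,"dvw":50},"o":[70,94],"q":20,"xn":[33,98,85,59]},"xxz":[{"bd":43,"e":27,"etx":34},{"i":77,"mrz":42,"vo":92,"zh":92},[96,72,38,83]],"xz":0}
After op 12 (replace /cdz/m/jwt 98): {"cdz":{"dk":{"gfs":1,"oj":82,"qps":32,"u":73},"m":{"hhr":27,"jwt":98,"xxr":83},"ml":{"t":36,"uq":9},"qux":{"a":38,"e":62,"gu":61,"r":62}},"ji":{"g":{"c":68,"dvw":50},"o":[70,94],"q":20,"xn":[33,98,85,59]},"xxz":[{"bd":43,"e":27,"etx":34},{"i":77,"mrz":42,"vo":92,"zh":92},[96,72,38,83]],"xz":0}
After op 13 (remove /ji/g/c): {"cdz":{"dk":{"gfs":1,"oj":82,"qps":32,"u":73},"m":{"hhr":27,"jwt":98,"xxr":83},"ml":{"t":36,"uq":9},"qux":{"a":38,"e":62,"gu":61,"r":62}},"ji":{"g":{"dvw":50},"o":[70,94],"q":20,"xn":[33,98,85,59]},"xxz":[{"bd":43,"e":27,"etx":34},{"i":77,"mrz":42,"vo":92,"zh":92},[96,72,38,83]],"xz":0}
After op 14 (add /xxz/1/gbu 32): {"cdz":{"dk":{"gfs":1,"oj":82,"qps":32,"u":73},"m":{"hhr":27,"jwt":98,"xxr":83},"ml":{"t":36,"uq":9},"qux":{"a":38,"e":62,"gu":61,"r":62}},"ji":{"g":{"dvw":50},"o":[70,94],"q":20,"xn":[33,98,85,59]},"xxz":[{"bd":43,"e":27,"etx":34},{"gbu":32,"i":77,"mrz":42,"vo":92,"zh":92},[96,72,38,83]],"xz":0}
After op 15 (replace /ji/xn/0 2): {"cdz":{"dk":{"gfs":1,"oj":82,"qps":32,"u":73},"m":{"hhr":27,"jwt":98,"xxr":83},"ml":{"t":36,"uq":9},"qux":{"a":38,"e":62,"gu":61,"r":62}},"ji":{"g":{"dvw":50},"o":[70,94],"q":20,"xn":[2,98,85,59]},"xxz":[{"bd":43,"e":27,"etx":34},{"gbu":32,"i":77,"mrz":42,"vo":92,"zh":92},[96,72,38,83]],"xz":0}
After op 16 (remove /xxz/1): {"cdz":{"dk":{"gfs":1,"oj":82,"qps":32,"u":73},"m":{"hhr":27,"jwt":98,"xxr":83},"ml":{"t":36,"uq":9},"qux":{"a":38,"e":62,"gu":61,"r":62}},"ji":{"g":{"dvw":50},"o":[70,94],"q":20,"xn":[2,98,85,59]},"xxz":[{"bd":43,"e":27,"etx":34},[96,72,38,83]],"xz":0}
After op 17 (add /oi 31): {"cdz":{"dk":{"gfs":1,"oj":82,"qps":32,"u":73},"m":{"hhr":27,"jwt":98,"xxr":83},"ml":{"t":36,"uq":9},"qux":{"a":38,"e":62,"gu":61,"r":62}},"ji":{"g":{"dvw":50},"o":[70,94],"q":20,"xn":[2,98,85,59]},"oi":31,"xxz":[{"bd":43,"e":27,"etx":34},[96,72,38,83]],"xz":0}
After op 18 (remove /ji/xn/0): {"cdz":{"dk":{"gfs":1,"oj":82,"qps":32,"u":73},"m":{"hhr":27,"jwt":98,"xxr":83},"ml":{"t":36,"uq":9},"qux":{"a":38,"e":62,"gu":61,"r":62}},"ji":{"g":{"dvw":50},"o":[70,94],"q":20,"xn":[98,85,59]},"oi":31,"xxz":[{"bd":43,"e":27,"etx":34},[96,72,38,83]],"xz":0}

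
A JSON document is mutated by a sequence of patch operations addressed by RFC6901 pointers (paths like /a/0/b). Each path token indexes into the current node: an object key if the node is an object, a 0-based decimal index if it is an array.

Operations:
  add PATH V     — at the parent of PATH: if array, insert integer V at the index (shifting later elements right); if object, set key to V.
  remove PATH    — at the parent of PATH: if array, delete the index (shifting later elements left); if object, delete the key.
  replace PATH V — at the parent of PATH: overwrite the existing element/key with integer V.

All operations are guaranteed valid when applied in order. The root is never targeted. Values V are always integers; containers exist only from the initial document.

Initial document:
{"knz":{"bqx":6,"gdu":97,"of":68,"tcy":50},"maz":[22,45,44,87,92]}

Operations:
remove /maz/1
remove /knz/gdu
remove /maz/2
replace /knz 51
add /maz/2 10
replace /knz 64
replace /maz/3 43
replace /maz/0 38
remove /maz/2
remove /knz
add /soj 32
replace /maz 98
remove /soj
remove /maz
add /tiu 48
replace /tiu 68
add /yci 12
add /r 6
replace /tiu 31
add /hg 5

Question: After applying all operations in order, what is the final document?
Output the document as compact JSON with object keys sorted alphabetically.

Answer: {"hg":5,"r":6,"tiu":31,"yci":12}

Derivation:
After op 1 (remove /maz/1): {"knz":{"bqx":6,"gdu":97,"of":68,"tcy":50},"maz":[22,44,87,92]}
After op 2 (remove /knz/gdu): {"knz":{"bqx":6,"of":68,"tcy":50},"maz":[22,44,87,92]}
After op 3 (remove /maz/2): {"knz":{"bqx":6,"of":68,"tcy":50},"maz":[22,44,92]}
After op 4 (replace /knz 51): {"knz":51,"maz":[22,44,92]}
After op 5 (add /maz/2 10): {"knz":51,"maz":[22,44,10,92]}
After op 6 (replace /knz 64): {"knz":64,"maz":[22,44,10,92]}
After op 7 (replace /maz/3 43): {"knz":64,"maz":[22,44,10,43]}
After op 8 (replace /maz/0 38): {"knz":64,"maz":[38,44,10,43]}
After op 9 (remove /maz/2): {"knz":64,"maz":[38,44,43]}
After op 10 (remove /knz): {"maz":[38,44,43]}
After op 11 (add /soj 32): {"maz":[38,44,43],"soj":32}
After op 12 (replace /maz 98): {"maz":98,"soj":32}
After op 13 (remove /soj): {"maz":98}
After op 14 (remove /maz): {}
After op 15 (add /tiu 48): {"tiu":48}
After op 16 (replace /tiu 68): {"tiu":68}
After op 17 (add /yci 12): {"tiu":68,"yci":12}
After op 18 (add /r 6): {"r":6,"tiu":68,"yci":12}
After op 19 (replace /tiu 31): {"r":6,"tiu":31,"yci":12}
After op 20 (add /hg 5): {"hg":5,"r":6,"tiu":31,"yci":12}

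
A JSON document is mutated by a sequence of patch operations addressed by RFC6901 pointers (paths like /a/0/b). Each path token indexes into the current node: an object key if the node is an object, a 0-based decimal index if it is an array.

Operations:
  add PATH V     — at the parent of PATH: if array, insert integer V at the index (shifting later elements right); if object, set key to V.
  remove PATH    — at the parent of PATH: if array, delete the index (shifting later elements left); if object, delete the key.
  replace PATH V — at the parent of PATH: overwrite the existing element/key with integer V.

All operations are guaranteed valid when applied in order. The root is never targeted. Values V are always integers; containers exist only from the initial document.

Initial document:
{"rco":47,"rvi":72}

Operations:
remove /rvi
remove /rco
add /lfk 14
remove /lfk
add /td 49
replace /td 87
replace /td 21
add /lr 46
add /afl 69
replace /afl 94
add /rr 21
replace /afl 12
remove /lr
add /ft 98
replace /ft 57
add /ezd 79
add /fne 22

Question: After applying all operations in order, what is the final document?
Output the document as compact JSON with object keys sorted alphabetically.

After op 1 (remove /rvi): {"rco":47}
After op 2 (remove /rco): {}
After op 3 (add /lfk 14): {"lfk":14}
After op 4 (remove /lfk): {}
After op 5 (add /td 49): {"td":49}
After op 6 (replace /td 87): {"td":87}
After op 7 (replace /td 21): {"td":21}
After op 8 (add /lr 46): {"lr":46,"td":21}
After op 9 (add /afl 69): {"afl":69,"lr":46,"td":21}
After op 10 (replace /afl 94): {"afl":94,"lr":46,"td":21}
After op 11 (add /rr 21): {"afl":94,"lr":46,"rr":21,"td":21}
After op 12 (replace /afl 12): {"afl":12,"lr":46,"rr":21,"td":21}
After op 13 (remove /lr): {"afl":12,"rr":21,"td":21}
After op 14 (add /ft 98): {"afl":12,"ft":98,"rr":21,"td":21}
After op 15 (replace /ft 57): {"afl":12,"ft":57,"rr":21,"td":21}
After op 16 (add /ezd 79): {"afl":12,"ezd":79,"ft":57,"rr":21,"td":21}
After op 17 (add /fne 22): {"afl":12,"ezd":79,"fne":22,"ft":57,"rr":21,"td":21}

Answer: {"afl":12,"ezd":79,"fne":22,"ft":57,"rr":21,"td":21}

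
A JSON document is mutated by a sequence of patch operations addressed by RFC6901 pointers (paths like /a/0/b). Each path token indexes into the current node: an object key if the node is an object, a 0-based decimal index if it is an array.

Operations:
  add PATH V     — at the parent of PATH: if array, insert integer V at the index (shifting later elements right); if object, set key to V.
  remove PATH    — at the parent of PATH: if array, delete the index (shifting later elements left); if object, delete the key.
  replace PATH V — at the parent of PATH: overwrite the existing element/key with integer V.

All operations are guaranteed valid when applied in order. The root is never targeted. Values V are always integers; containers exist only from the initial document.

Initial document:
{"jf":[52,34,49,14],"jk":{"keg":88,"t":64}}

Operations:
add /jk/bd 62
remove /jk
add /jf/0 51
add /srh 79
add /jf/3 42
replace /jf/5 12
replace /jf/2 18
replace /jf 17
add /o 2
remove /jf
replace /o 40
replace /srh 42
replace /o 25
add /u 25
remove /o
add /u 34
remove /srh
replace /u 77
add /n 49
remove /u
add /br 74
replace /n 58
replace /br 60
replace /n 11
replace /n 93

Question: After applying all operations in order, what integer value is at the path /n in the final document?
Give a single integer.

After op 1 (add /jk/bd 62): {"jf":[52,34,49,14],"jk":{"bd":62,"keg":88,"t":64}}
After op 2 (remove /jk): {"jf":[52,34,49,14]}
After op 3 (add /jf/0 51): {"jf":[51,52,34,49,14]}
After op 4 (add /srh 79): {"jf":[51,52,34,49,14],"srh":79}
After op 5 (add /jf/3 42): {"jf":[51,52,34,42,49,14],"srh":79}
After op 6 (replace /jf/5 12): {"jf":[51,52,34,42,49,12],"srh":79}
After op 7 (replace /jf/2 18): {"jf":[51,52,18,42,49,12],"srh":79}
After op 8 (replace /jf 17): {"jf":17,"srh":79}
After op 9 (add /o 2): {"jf":17,"o":2,"srh":79}
After op 10 (remove /jf): {"o":2,"srh":79}
After op 11 (replace /o 40): {"o":40,"srh":79}
After op 12 (replace /srh 42): {"o":40,"srh":42}
After op 13 (replace /o 25): {"o":25,"srh":42}
After op 14 (add /u 25): {"o":25,"srh":42,"u":25}
After op 15 (remove /o): {"srh":42,"u":25}
After op 16 (add /u 34): {"srh":42,"u":34}
After op 17 (remove /srh): {"u":34}
After op 18 (replace /u 77): {"u":77}
After op 19 (add /n 49): {"n":49,"u":77}
After op 20 (remove /u): {"n":49}
After op 21 (add /br 74): {"br":74,"n":49}
After op 22 (replace /n 58): {"br":74,"n":58}
After op 23 (replace /br 60): {"br":60,"n":58}
After op 24 (replace /n 11): {"br":60,"n":11}
After op 25 (replace /n 93): {"br":60,"n":93}
Value at /n: 93

Answer: 93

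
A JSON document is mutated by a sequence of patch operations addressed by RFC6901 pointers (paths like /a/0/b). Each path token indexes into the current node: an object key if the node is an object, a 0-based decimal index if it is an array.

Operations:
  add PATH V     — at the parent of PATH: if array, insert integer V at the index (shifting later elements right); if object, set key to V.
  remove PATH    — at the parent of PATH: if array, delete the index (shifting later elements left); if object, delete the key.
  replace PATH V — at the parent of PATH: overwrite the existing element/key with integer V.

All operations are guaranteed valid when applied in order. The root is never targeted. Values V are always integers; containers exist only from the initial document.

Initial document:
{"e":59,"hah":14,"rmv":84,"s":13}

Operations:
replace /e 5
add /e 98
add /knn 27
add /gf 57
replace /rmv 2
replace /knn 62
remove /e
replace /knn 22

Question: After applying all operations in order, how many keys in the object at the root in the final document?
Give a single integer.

After op 1 (replace /e 5): {"e":5,"hah":14,"rmv":84,"s":13}
After op 2 (add /e 98): {"e":98,"hah":14,"rmv":84,"s":13}
After op 3 (add /knn 27): {"e":98,"hah":14,"knn":27,"rmv":84,"s":13}
After op 4 (add /gf 57): {"e":98,"gf":57,"hah":14,"knn":27,"rmv":84,"s":13}
After op 5 (replace /rmv 2): {"e":98,"gf":57,"hah":14,"knn":27,"rmv":2,"s":13}
After op 6 (replace /knn 62): {"e":98,"gf":57,"hah":14,"knn":62,"rmv":2,"s":13}
After op 7 (remove /e): {"gf":57,"hah":14,"knn":62,"rmv":2,"s":13}
After op 8 (replace /knn 22): {"gf":57,"hah":14,"knn":22,"rmv":2,"s":13}
Size at the root: 5

Answer: 5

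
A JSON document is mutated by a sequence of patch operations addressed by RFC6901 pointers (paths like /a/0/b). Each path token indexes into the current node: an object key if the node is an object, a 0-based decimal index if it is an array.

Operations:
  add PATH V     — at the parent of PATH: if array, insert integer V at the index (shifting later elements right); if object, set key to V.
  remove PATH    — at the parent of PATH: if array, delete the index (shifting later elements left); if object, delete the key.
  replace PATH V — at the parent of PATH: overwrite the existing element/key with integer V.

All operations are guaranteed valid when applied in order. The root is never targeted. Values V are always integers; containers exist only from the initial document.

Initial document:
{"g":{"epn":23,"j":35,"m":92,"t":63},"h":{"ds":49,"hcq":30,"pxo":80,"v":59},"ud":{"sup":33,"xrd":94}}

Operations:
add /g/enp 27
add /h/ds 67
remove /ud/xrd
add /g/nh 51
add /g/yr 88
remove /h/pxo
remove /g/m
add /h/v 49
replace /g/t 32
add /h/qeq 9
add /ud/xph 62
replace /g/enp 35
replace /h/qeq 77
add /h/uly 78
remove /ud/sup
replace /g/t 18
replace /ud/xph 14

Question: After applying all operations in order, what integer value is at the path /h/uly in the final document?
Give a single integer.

Answer: 78

Derivation:
After op 1 (add /g/enp 27): {"g":{"enp":27,"epn":23,"j":35,"m":92,"t":63},"h":{"ds":49,"hcq":30,"pxo":80,"v":59},"ud":{"sup":33,"xrd":94}}
After op 2 (add /h/ds 67): {"g":{"enp":27,"epn":23,"j":35,"m":92,"t":63},"h":{"ds":67,"hcq":30,"pxo":80,"v":59},"ud":{"sup":33,"xrd":94}}
After op 3 (remove /ud/xrd): {"g":{"enp":27,"epn":23,"j":35,"m":92,"t":63},"h":{"ds":67,"hcq":30,"pxo":80,"v":59},"ud":{"sup":33}}
After op 4 (add /g/nh 51): {"g":{"enp":27,"epn":23,"j":35,"m":92,"nh":51,"t":63},"h":{"ds":67,"hcq":30,"pxo":80,"v":59},"ud":{"sup":33}}
After op 5 (add /g/yr 88): {"g":{"enp":27,"epn":23,"j":35,"m":92,"nh":51,"t":63,"yr":88},"h":{"ds":67,"hcq":30,"pxo":80,"v":59},"ud":{"sup":33}}
After op 6 (remove /h/pxo): {"g":{"enp":27,"epn":23,"j":35,"m":92,"nh":51,"t":63,"yr":88},"h":{"ds":67,"hcq":30,"v":59},"ud":{"sup":33}}
After op 7 (remove /g/m): {"g":{"enp":27,"epn":23,"j":35,"nh":51,"t":63,"yr":88},"h":{"ds":67,"hcq":30,"v":59},"ud":{"sup":33}}
After op 8 (add /h/v 49): {"g":{"enp":27,"epn":23,"j":35,"nh":51,"t":63,"yr":88},"h":{"ds":67,"hcq":30,"v":49},"ud":{"sup":33}}
After op 9 (replace /g/t 32): {"g":{"enp":27,"epn":23,"j":35,"nh":51,"t":32,"yr":88},"h":{"ds":67,"hcq":30,"v":49},"ud":{"sup":33}}
After op 10 (add /h/qeq 9): {"g":{"enp":27,"epn":23,"j":35,"nh":51,"t":32,"yr":88},"h":{"ds":67,"hcq":30,"qeq":9,"v":49},"ud":{"sup":33}}
After op 11 (add /ud/xph 62): {"g":{"enp":27,"epn":23,"j":35,"nh":51,"t":32,"yr":88},"h":{"ds":67,"hcq":30,"qeq":9,"v":49},"ud":{"sup":33,"xph":62}}
After op 12 (replace /g/enp 35): {"g":{"enp":35,"epn":23,"j":35,"nh":51,"t":32,"yr":88},"h":{"ds":67,"hcq":30,"qeq":9,"v":49},"ud":{"sup":33,"xph":62}}
After op 13 (replace /h/qeq 77): {"g":{"enp":35,"epn":23,"j":35,"nh":51,"t":32,"yr":88},"h":{"ds":67,"hcq":30,"qeq":77,"v":49},"ud":{"sup":33,"xph":62}}
After op 14 (add /h/uly 78): {"g":{"enp":35,"epn":23,"j":35,"nh":51,"t":32,"yr":88},"h":{"ds":67,"hcq":30,"qeq":77,"uly":78,"v":49},"ud":{"sup":33,"xph":62}}
After op 15 (remove /ud/sup): {"g":{"enp":35,"epn":23,"j":35,"nh":51,"t":32,"yr":88},"h":{"ds":67,"hcq":30,"qeq":77,"uly":78,"v":49},"ud":{"xph":62}}
After op 16 (replace /g/t 18): {"g":{"enp":35,"epn":23,"j":35,"nh":51,"t":18,"yr":88},"h":{"ds":67,"hcq":30,"qeq":77,"uly":78,"v":49},"ud":{"xph":62}}
After op 17 (replace /ud/xph 14): {"g":{"enp":35,"epn":23,"j":35,"nh":51,"t":18,"yr":88},"h":{"ds":67,"hcq":30,"qeq":77,"uly":78,"v":49},"ud":{"xph":14}}
Value at /h/uly: 78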